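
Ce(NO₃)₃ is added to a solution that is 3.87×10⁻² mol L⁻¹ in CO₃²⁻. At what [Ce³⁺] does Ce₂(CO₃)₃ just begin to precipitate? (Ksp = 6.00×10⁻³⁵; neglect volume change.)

1.02×10⁻¹⁵ M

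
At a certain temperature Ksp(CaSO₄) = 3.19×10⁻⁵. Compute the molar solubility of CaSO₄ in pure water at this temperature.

CaSO₄(s) ⇌ Ca²⁺(aq) + SO₄²⁻(aq)
Let s be the molar solubility. Then [Ca²⁺] = s and [SO₄²⁻] = s.
Ksp = [Ca²⁺][SO₄²⁻] = s · s = s^2
s^2 = 3.19×10⁻⁵
s = 5.65×10⁻³ mol L⁻¹

5.65×10⁻³ M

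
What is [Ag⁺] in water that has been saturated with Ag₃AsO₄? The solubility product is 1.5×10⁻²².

4.6×10⁻⁶ M

Ag₃AsO₄(s) ⇌ 3 Ag⁺(aq) + AsO₄³⁻(aq)
If s mol/L of Ag₃AsO₄ dissolves, [Ag⁺] = 3s and [AsO₄³⁻] = s.
Ksp = [Ag⁺]^3[AsO₄³⁻] = (3s)^3 · s = 27s^4 = 1.5×10⁻²²
s = 1.5×10⁻⁶ mol/L
[Ag⁺] = 3s = 4.6×10⁻⁶ mol/L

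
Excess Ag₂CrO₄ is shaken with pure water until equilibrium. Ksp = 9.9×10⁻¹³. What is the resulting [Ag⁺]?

1.3×10⁻⁴ M

Ag₂CrO₄(s) ⇌ 2 Ag⁺(aq) + CrO₄²⁻(aq)
For each mole of Ag₂CrO₄ that dissolves per liter, [Ag⁺] = 2s and [CrO₄²⁻] = s; let s denote this solubility.
Ksp = [Ag⁺]^2[CrO₄²⁻] = (2s)^2 · s = 4s^3 = 9.9×10⁻¹³
s = 6.3×10⁻⁵ mol L⁻¹
[Ag⁺] = 2s = 1.3×10⁻⁴ mol L⁻¹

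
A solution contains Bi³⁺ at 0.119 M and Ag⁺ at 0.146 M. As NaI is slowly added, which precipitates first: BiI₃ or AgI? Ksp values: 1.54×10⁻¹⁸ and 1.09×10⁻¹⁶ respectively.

AgI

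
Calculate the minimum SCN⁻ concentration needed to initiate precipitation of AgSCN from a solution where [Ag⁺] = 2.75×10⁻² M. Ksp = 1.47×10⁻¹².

5.35×10⁻¹¹ M

A salt starts to precipitate once the ion product Q reaches its Ksp.
AgSCN(s) ⇌ Ag⁺(aq) + SCN⁻(aq)
Ksp = [Ag⁺][SCN⁻] = [SCN⁻](2.75×10⁻²)
[SCN⁻] = 1.47×10⁻¹² / (2.75×10⁻²) = 5.35×10⁻¹¹
[SCN⁻] = 5.35×10⁻¹¹ M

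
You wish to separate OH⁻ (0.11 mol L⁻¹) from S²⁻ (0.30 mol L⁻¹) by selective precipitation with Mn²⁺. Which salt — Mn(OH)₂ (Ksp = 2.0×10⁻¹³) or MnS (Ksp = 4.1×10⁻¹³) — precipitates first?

Each salt precipitates once Q = Ksp for that salt.
For Mn(OH)₂: [Mn²⁺] = (Ksp/[OH⁻]^2) = 1.7×10⁻¹¹ mol L⁻¹
For MnS: [Mn²⁺] = (Ksp/[S²⁻]) = 1.4×10⁻¹² mol L⁻¹
MnS requires the lower [Mn²⁺], so it precipitates first.

MnS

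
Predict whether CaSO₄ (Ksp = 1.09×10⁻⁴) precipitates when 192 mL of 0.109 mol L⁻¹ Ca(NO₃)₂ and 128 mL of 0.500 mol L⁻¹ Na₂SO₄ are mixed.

After mixing, V = 192 mL + 128 mL = 320 mL.
[Ca²⁺] = (0.109)(192)/320 = 6.54×10⁻² mol L⁻¹
[SO₄²⁻] = (0.500)(128)/320 = 0.200 mol L⁻¹
Q = [Ca²⁺][SO₄²⁻] = 1.31×10⁻²
Since Q (1.31×10⁻²) exceeds Ksp (1.09×10⁻⁴), CaSO₄ will precipitate.

Yes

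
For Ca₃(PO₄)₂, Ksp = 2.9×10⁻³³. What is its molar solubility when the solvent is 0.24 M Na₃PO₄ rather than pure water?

1.2×10⁻¹¹ M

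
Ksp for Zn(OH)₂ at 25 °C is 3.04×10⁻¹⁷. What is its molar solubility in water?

Zn(OH)₂(s) ⇌ Zn²⁺(aq) + 2 OH⁻(aq)
Let s be the molar solubility. Then [Zn²⁺] = s and [OH⁻] = 2s.
Ksp = [Zn²⁺][OH⁻]^2 = s · (2s)^2 = 4s^3
4s^3 = 3.04×10⁻¹⁷  ⇒  s^3 = 7.60×10⁻¹⁸
s = (7.60×10⁻¹⁸)^(1/3) = 1.97×10⁻⁶ M

1.97×10⁻⁶ M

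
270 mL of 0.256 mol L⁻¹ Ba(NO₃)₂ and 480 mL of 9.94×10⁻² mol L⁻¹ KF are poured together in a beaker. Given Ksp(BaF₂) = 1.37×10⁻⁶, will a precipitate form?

Yes

After mixing, V = 270 mL + 480 mL = 750 mL.
[Ba²⁺] = (0.256)(270)/750 = 9.22×10⁻² mol L⁻¹
[F⁻] = (9.94×10⁻²)(480)/750 = 6.36×10⁻² mol L⁻¹
Q = [Ba²⁺][F⁻]^2 = 3.73×10⁻⁴
Because Q > Ksp (3.73×10⁻⁴ vs 1.37×10⁻⁶), a precipitate of BaF₂ forms.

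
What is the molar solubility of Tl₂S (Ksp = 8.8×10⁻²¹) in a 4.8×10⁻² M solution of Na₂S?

2.1×10⁻¹⁰ M

Tl₂S(s) ⇌ 2 Tl⁺(aq) + S²⁻(aq)
With S²⁻ already at 4.8×10⁻² M and s small, take [S²⁻] ≈ 4.8×10⁻² M and [Tl⁺] = 2s.
Ksp = [Tl⁺]^2[S²⁻] = (2s)^2(4.8×10⁻²)
(2s)^2 = 8.8×10⁻²¹ / (4.8×10⁻²) = 1.8×10⁻¹⁹
s = 2.1×10⁻¹⁰ M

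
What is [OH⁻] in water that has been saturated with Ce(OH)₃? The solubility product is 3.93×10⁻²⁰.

Ce(OH)₃(s) ⇌ Ce³⁺(aq) + 3 OH⁻(aq)
Call the molar solubility s, so that [Ce³⁺] = s and [OH⁻] = 3s.
Ksp = [Ce³⁺][OH⁻]^3 = s · (3s)^3 = 27s^4 = 3.93×10⁻²⁰
s = 6.18×10⁻⁶ mol/L
[OH⁻] = 3s = 1.85×10⁻⁵ mol/L

1.85×10⁻⁵ M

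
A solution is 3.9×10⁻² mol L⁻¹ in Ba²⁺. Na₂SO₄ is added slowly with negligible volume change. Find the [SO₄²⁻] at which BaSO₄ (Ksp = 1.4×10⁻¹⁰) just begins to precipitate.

The threshold for precipitation is Q = Ksp.
BaSO₄(s) ⇌ Ba²⁺(aq) + SO₄²⁻(aq)
Ksp = [Ba²⁺][SO₄²⁻] = [SO₄²⁻](3.9×10⁻²)
[SO₄²⁻] = 1.4×10⁻¹⁰ / (3.9×10⁻²) = 3.6×10⁻⁹
[SO₄²⁻] = 3.6×10⁻⁹ mol L⁻¹

3.6×10⁻⁹ M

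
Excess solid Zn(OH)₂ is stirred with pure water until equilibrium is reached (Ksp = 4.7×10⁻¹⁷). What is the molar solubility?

Zn(OH)₂(s) ⇌ Zn²⁺(aq) + 2 OH⁻(aq)
Call the molar solubility s, so that [Zn²⁺] = s and [OH⁻] = 2s.
Ksp = [Zn²⁺][OH⁻]^2 = s · (2s)^2 = 4s^3
4s^3 = 4.7×10⁻¹⁷  ⇒  s^3 = 1.2×10⁻¹⁷
Taking the 3rd root, s = 2.3×10⁻⁶ M.

2.3×10⁻⁶ M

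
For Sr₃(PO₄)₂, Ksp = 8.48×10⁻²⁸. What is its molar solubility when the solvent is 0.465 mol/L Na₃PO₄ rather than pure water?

Sr₃(PO₄)₂(s) ⇌ 3 Sr²⁺(aq) + 2 PO₄³⁻(aq)
With PO₄³⁻ already at 0.465 mol/L and s small, take [PO₄³⁻] ≈ 0.465 mol/L and [Sr²⁺] = 3s.
Ksp = [Sr²⁺]^3[PO₄³⁻]^2 = (3s)^3(0.465)^2
(3s)^3 = 8.48×10⁻²⁸ / (0.465)^2 = 3.92×10⁻²⁷
s = 5.26×10⁻¹⁰ mol/L

5.26×10⁻¹⁰ M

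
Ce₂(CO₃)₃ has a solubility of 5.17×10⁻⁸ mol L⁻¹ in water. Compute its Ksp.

Ce₂(CO₃)₃(s) ⇌ 2 Ce³⁺(aq) + 3 CO₃²⁻(aq)
Let s be the molar solubility. Then [Ce³⁺] = 2s and [CO₃²⁻] = 3s.
Ksp = [Ce³⁺]^2[CO₃²⁻]^3 = (2s)^2 · (3s)^3 = 108s^5
Ksp = 108 × (5.17×10⁻⁸)^5 = 3.99×10⁻³⁵

Ksp = 3.99×10⁻³⁵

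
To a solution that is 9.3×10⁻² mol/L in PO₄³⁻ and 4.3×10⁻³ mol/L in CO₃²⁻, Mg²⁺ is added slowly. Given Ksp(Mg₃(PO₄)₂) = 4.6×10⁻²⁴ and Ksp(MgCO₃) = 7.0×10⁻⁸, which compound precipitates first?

Mg₃(PO₄)₂

The threshold for precipitation is Q = Ksp.
For Mg₃(PO₄)₂: [Mg²⁺] = (Ksp/[PO₄³⁻]^2)^(1/3) = 8.1×10⁻⁸ mol/L
For MgCO₃: [Mg²⁺] = (Ksp/[CO₃²⁻]) = 1.6×10⁻⁵ mol/L
Since Mg₃(PO₄)₂ needs less Mg²⁺ to reach saturation, it precipitates first.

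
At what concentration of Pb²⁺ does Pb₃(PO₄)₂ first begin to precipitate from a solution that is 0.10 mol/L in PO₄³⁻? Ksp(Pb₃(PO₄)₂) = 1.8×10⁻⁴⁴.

1.2×10⁻¹⁴ M

A salt starts to precipitate once the ion product Q reaches its Ksp.
Pb₃(PO₄)₂(s) ⇌ 3 Pb²⁺(aq) + 2 PO₄³⁻(aq)
Ksp = [Pb²⁺]^3[PO₄³⁻]^2 = [Pb²⁺]^3(0.10)^2
[Pb²⁺]^3 = 1.8×10⁻⁴⁴ / (0.10)^2 = 1.8×10⁻⁴²
[Pb²⁺] = 1.2×10⁻¹⁴ mol/L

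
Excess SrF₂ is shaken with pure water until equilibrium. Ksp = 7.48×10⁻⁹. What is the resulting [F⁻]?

SrF₂(s) ⇌ Sr²⁺(aq) + 2 F⁻(aq)
For each mole of SrF₂ that dissolves per liter, [Sr²⁺] = s and [F⁻] = 2s; let s denote this solubility.
Ksp = [Sr²⁺][F⁻]^2 = s · (2s)^2 = 4s^3 = 7.48×10⁻⁹
s = 1.23×10⁻³ M
[F⁻] = 2s = 2.46×10⁻³ M

2.46×10⁻³ M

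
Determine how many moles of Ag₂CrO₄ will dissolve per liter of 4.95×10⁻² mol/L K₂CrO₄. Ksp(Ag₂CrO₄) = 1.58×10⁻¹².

2.82×10⁻⁶ M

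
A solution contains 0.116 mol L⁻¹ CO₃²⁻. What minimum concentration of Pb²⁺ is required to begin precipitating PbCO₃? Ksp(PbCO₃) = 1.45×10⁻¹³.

1.25×10⁻¹² M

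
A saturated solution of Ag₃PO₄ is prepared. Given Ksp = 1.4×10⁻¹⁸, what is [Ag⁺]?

4.5×10⁻⁵ M

Ag₃PO₄(s) ⇌ 3 Ag⁺(aq) + PO₄³⁻(aq)
For each mole of Ag₃PO₄ that dissolves per liter, [Ag⁺] = 3s and [PO₄³⁻] = s; let s denote this solubility.
Ksp = [Ag⁺]^3[PO₄³⁻] = (3s)^3 · s = 27s^4 = 1.4×10⁻¹⁸
s = 1.5×10⁻⁵ mol/L
[Ag⁺] = 3s = 4.5×10⁻⁵ mol/L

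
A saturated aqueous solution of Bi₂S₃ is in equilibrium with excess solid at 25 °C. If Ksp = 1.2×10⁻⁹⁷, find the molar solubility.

1.6×10⁻²⁰ M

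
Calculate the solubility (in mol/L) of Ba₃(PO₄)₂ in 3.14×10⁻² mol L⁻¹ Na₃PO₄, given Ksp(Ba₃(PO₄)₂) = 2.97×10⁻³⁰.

4.81×10⁻¹⁰ M

Ba₃(PO₄)₂(s) ⇌ 3 Ba²⁺(aq) + 2 PO₄³⁻(aq)
The solution already contains PO₄³⁻ at 3.14×10⁻² mol L⁻¹. Let s be the molar solubility of Ba₃(PO₄)₂.
[PO₄³⁻] ≈ 3.14×10⁻² mol L⁻¹ (common ion dominates); [Ba²⁺] = 3s.
Ksp = [Ba²⁺]^3[PO₄³⁻]^2 = (3s)^3(3.14×10⁻²)^2
(3s)^3 = 2.97×10⁻³⁰ / (3.14×10⁻²)^2 = 3.01×10⁻²⁷
s = 4.81×10⁻¹⁰ mol L⁻¹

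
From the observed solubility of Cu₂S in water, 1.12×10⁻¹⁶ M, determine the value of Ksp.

Ksp = 5.62×10⁻⁴⁸

Cu₂S(s) ⇌ 2 Cu⁺(aq) + S²⁻(aq)
With molar solubility s: [Cu⁺] = 2s, [S²⁻] = s.
Ksp = [Cu⁺]^2[S²⁻] = (2s)^2 · s = 4s^3
Ksp = 4 × (1.12×10⁻¹⁶)^3 = 5.62×10⁻⁴⁸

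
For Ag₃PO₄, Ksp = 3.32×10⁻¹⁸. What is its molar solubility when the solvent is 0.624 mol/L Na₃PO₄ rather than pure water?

5.82×10⁻⁷ M

Ag₃PO₄(s) ⇌ 3 Ag⁺(aq) + PO₄³⁻(aq)
PO₄³⁻ is already present at 0.624 mol/L. If s mol/L of Ag₃PO₄ dissolves, [Ag⁺] = 3s while [PO₄³⁻] ≈ 0.624 mol/L.
Ksp = [Ag⁺]^3[PO₄³⁻] = (3s)^3(0.624)
(3s)^3 = 3.32×10⁻¹⁸ / (0.624) = 5.32×10⁻¹⁸
s = 5.82×10⁻⁷ mol/L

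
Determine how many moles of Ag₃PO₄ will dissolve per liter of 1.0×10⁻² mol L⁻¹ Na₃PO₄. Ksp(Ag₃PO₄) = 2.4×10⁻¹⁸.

Ag₃PO₄(s) ⇌ 3 Ag⁺(aq) + PO₄³⁻(aq)
PO₄³⁻ is already present at 1.0×10⁻² mol L⁻¹. If s mol/L of Ag₃PO₄ dissolves, [Ag⁺] = 3s while [PO₄³⁻] ≈ 1.0×10⁻² mol L⁻¹.
Ksp = [Ag⁺]^3[PO₄³⁻] = (3s)^3(1.0×10⁻²)
(3s)^3 = 2.4×10⁻¹⁸ / (1.0×10⁻²) = 2.4×10⁻¹⁶
s = 2.1×10⁻⁶ mol L⁻¹

2.1×10⁻⁶ M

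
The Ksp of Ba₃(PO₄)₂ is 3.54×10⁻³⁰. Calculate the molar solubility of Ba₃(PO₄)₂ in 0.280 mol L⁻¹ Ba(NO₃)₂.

6.35×10⁻¹⁵ M

Ba₃(PO₄)₂(s) ⇌ 3 Ba²⁺(aq) + 2 PO₄³⁻(aq)
Ba²⁺ is already present at 0.280 mol L⁻¹. If s mol/L of Ba₃(PO₄)₂ dissolves, [PO₄³⁻] = 2s while [Ba²⁺] ≈ 0.280 mol L⁻¹.
Ksp = [Ba²⁺]^3[PO₄³⁻]^2 = (0.280)^3(2s)^2
(2s)^2 = 3.54×10⁻³⁰ / (0.280)^3 = 1.61×10⁻²⁸
s = 6.35×10⁻¹⁵ mol L⁻¹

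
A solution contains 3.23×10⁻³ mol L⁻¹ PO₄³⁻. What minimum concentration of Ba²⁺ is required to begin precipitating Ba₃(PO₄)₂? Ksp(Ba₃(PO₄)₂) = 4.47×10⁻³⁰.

Precipitation begins when Q = Ksp.
Ba₃(PO₄)₂(s) ⇌ 3 Ba²⁺(aq) + 2 PO₄³⁻(aq)
Ksp = [Ba²⁺]^3[PO₄³⁻]^2 = [Ba²⁺]^3(3.23×10⁻³)^2
[Ba²⁺]^3 = 4.47×10⁻³⁰ / (3.23×10⁻³)^2 = 4.28×10⁻²⁵
[Ba²⁺] = 7.54×10⁻⁹ mol L⁻¹

7.54×10⁻⁹ M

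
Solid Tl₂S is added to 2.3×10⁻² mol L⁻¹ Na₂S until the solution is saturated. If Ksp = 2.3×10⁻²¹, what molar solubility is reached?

1.6×10⁻¹⁰ M

Tl₂S(s) ⇌ 2 Tl⁺(aq) + S²⁻(aq)
S²⁻ is already present at 2.3×10⁻² mol L⁻¹. If s mol/L of Tl₂S dissolves, [Tl⁺] = 2s while [S²⁻] ≈ 2.3×10⁻² mol L⁻¹.
Ksp = [Tl⁺]^2[S²⁻] = (2s)^2(2.3×10⁻²)
(2s)^2 = 2.3×10⁻²¹ / (2.3×10⁻²) = 1.0×10⁻¹⁹
s = 1.6×10⁻¹⁰ mol L⁻¹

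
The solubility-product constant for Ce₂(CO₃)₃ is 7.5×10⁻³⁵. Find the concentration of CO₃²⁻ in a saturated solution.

Ce₂(CO₃)₃(s) ⇌ 2 Ce³⁺(aq) + 3 CO₃²⁻(aq)
Let s be the molar solubility. Then [Ce³⁺] = 2s and [CO₃²⁻] = 3s.
Ksp = [Ce³⁺]^2[CO₃²⁻]^3 = (2s)^2 · (3s)^3 = 108s^5 = 7.5×10⁻³⁵
s = 5.9×10⁻⁸ mol L⁻¹
[CO₃²⁻] = 3s = 1.8×10⁻⁷ mol L⁻¹

1.8×10⁻⁷ M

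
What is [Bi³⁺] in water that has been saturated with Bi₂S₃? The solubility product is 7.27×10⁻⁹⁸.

2.93×10⁻²⁰ M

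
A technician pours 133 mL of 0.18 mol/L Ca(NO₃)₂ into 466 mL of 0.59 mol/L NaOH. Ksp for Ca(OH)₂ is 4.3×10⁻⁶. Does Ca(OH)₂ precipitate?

The combined volume is 599 mL.
[Ca²⁺] = (0.18)(133)/599 = 4.0×10⁻² mol/L
[OH⁻] = (0.59)(466)/599 = 0.46 mol/L
Q = [Ca²⁺][OH⁻]^2 = 8.4×10⁻³
Because Q > Ksp (8.4×10⁻³ vs 4.3×10⁻⁶), a precipitate of Ca(OH)₂ forms.

Yes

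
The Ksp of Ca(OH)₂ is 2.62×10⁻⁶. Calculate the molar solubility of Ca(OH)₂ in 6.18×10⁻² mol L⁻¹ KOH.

6.86×10⁻⁴ M

Ca(OH)₂(s) ⇌ Ca²⁺(aq) + 2 OH⁻(aq)
OH⁻ is already present at 6.18×10⁻² mol L⁻¹. If s mol/L of Ca(OH)₂ dissolves, [Ca²⁺] = s while [OH⁻] ≈ 6.18×10⁻² mol L⁻¹.
Ksp = [Ca²⁺][OH⁻]^2 = s(6.18×10⁻²)^2
s = 2.62×10⁻⁶ / (6.18×10⁻²)^2 = 6.86×10⁻⁴
s = 6.86×10⁻⁴ mol L⁻¹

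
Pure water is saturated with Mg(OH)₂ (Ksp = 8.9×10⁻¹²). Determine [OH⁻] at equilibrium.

2.6×10⁻⁴ M

Mg(OH)₂(s) ⇌ Mg²⁺(aq) + 2 OH⁻(aq)
Let s be the molar solubility. Then [Mg²⁺] = s and [OH⁻] = 2s.
Ksp = [Mg²⁺][OH⁻]^2 = s · (2s)^2 = 4s^3 = 8.9×10⁻¹²
s = 1.3×10⁻⁴ M
[OH⁻] = 2s = 2.6×10⁻⁴ M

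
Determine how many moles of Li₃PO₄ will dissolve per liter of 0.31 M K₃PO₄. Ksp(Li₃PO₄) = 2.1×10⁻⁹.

Li₃PO₄(s) ⇌ 3 Li⁺(aq) + PO₄³⁻(aq)
The solution already contains PO₄³⁻ at 0.31 M. Let s be the molar solubility of Li₃PO₄.
[PO₄³⁻] ≈ 0.31 M (common ion dominates); [Li⁺] = 3s.
Ksp = [Li⁺]^3[PO₄³⁻] = (3s)^3(0.31)
(3s)^3 = 2.1×10⁻⁹ / (0.31) = 6.8×10⁻⁹
s = 6.3×10⁻⁴ M

6.3×10⁻⁴ M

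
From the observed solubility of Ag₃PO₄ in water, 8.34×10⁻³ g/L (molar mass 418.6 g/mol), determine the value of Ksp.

Ksp = 4.25×10⁻¹⁸

Molar solubility s = (8.34×10⁻³ g/L) / (418.6 g/mol) = 1.9924×10⁻⁵ mol/L
Ag₃PO₄(s) ⇌ 3 Ag⁺(aq) + PO₄³⁻(aq)
If s mol/L of Ag₃PO₄ dissolves, [Ag⁺] = 3s and [PO₄³⁻] = s.
Ksp = [Ag⁺]^3[PO₄³⁻] = (3s)^3 · s = 27s^4
Ksp = 27 × (1.9924×10⁻⁵)^4 = 4.25×10⁻¹⁸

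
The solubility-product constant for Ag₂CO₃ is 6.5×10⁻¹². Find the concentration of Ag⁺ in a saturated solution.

Ag₂CO₃(s) ⇌ 2 Ag⁺(aq) + CO₃²⁻(aq)
Let s be the molar solubility. Then [Ag⁺] = 2s and [CO₃²⁻] = s.
Ksp = [Ag⁺]^2[CO₃²⁻] = (2s)^2 · s = 4s^3 = 6.5×10⁻¹²
s = 1.2×10⁻⁴ mol L⁻¹
[Ag⁺] = 2s = 2.4×10⁻⁴ mol L⁻¹

2.4×10⁻⁴ M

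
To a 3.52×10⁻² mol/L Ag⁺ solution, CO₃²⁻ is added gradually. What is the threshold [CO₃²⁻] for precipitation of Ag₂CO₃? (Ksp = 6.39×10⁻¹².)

5.16×10⁻⁹ M

The threshold for precipitation is Q = Ksp.
Ag₂CO₃(s) ⇌ 2 Ag⁺(aq) + CO₃²⁻(aq)
Ksp = [Ag⁺]^2[CO₃²⁻] = [CO₃²⁻](3.52×10⁻²)^2
[CO₃²⁻] = 6.39×10⁻¹² / (3.52×10⁻²)^2 = 5.16×10⁻⁹
[CO₃²⁻] = 5.16×10⁻⁹ mol/L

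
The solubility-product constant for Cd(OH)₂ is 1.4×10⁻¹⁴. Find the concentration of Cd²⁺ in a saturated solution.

1.5×10⁻⁵ M

Cd(OH)₂(s) ⇌ Cd²⁺(aq) + 2 OH⁻(aq)
Let s be the molar solubility. Then [Cd²⁺] = s and [OH⁻] = 2s.
Ksp = [Cd²⁺][OH⁻]^2 = s · (2s)^2 = 4s^3 = 1.4×10⁻¹⁴
s = 1.5×10⁻⁵ M
[Cd²⁺] = s = 1.5×10⁻⁵ M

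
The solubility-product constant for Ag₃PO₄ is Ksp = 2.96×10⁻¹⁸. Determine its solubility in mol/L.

Ag₃PO₄(s) ⇌ 3 Ag⁺(aq) + PO₄³⁻(aq)
For each mole of Ag₃PO₄ that dissolves per liter, [Ag⁺] = 3s and [PO₄³⁻] = s; let s denote this solubility.
Ksp = [Ag⁺]^3[PO₄³⁻] = (3s)^3 · s = 27s^4
27s^4 = 2.96×10⁻¹⁸  ⇒  s^4 = 1.10×10⁻¹⁹
s = (1.10×10⁻¹⁹)^(1/4) = 1.82×10⁻⁵ M

1.82×10⁻⁵ M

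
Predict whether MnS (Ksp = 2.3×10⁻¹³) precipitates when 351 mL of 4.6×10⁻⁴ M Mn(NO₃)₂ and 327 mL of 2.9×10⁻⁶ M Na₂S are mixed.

After mixing, V = 351 mL + 327 mL = 678 mL.
[Mn²⁺] = (4.6×10⁻⁴)(351)/678 = 2.4×10⁻⁴ M
[S²⁻] = (2.9×10⁻⁶)(327)/678 = 1.4×10⁻⁶ M
Q = [Mn²⁺][S²⁻] = 3.3×10⁻¹⁰
Q = 3.3×10⁻¹⁰ > Ksp = 2.3×10⁻¹³, so the solution is supersaturated and MnS precipitates.

Yes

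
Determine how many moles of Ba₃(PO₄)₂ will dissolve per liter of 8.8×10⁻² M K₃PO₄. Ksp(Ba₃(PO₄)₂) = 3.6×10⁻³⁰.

Ba₃(PO₄)₂(s) ⇌ 3 Ba²⁺(aq) + 2 PO₄³⁻(aq)
Let s be the solubility of Ba₃(PO₄)₂ here. The common ion gives [PO₄³⁻] ≈ 8.8×10⁻² M, and [Ba²⁺] = 3s.
Ksp = [Ba²⁺]^3[PO₄³⁻]^2 = (3s)^3(8.8×10⁻²)^2
(3s)^3 = 3.6×10⁻³⁰ / (8.8×10⁻²)^2 = 4.6×10⁻²⁸
s = 2.6×10⁻¹⁰ M

2.6×10⁻¹⁰ M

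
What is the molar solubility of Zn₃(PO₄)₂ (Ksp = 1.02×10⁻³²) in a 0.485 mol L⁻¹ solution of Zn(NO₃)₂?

Zn₃(PO₄)₂(s) ⇌ 3 Zn²⁺(aq) + 2 PO₄³⁻(aq)
Zn²⁺ is already present at 0.485 mol L⁻¹. If s mol/L of Zn₃(PO₄)₂ dissolves, [PO₄³⁻] = 2s while [Zn²⁺] ≈ 0.485 mol L⁻¹.
Ksp = [Zn²⁺]^3[PO₄³⁻]^2 = (0.485)^3(2s)^2
(2s)^2 = 1.02×10⁻³² / (0.485)^3 = 8.94×10⁻³²
s = 1.50×10⁻¹⁶ mol L⁻¹

1.50×10⁻¹⁶ M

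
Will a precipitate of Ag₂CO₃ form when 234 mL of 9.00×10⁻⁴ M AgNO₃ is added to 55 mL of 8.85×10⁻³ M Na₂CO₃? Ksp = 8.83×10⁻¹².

After mixing, V = 234 mL + 55 mL = 289 mL.
[Ag⁺] = (9.00×10⁻⁴)(234)/289 = 7.29×10⁻⁴ M
[CO₃²⁻] = (8.85×10⁻³)(55)/289 = 1.68×10⁻³ M
Q = [Ag⁺]^2[CO₃²⁻] = 8.94×10⁻¹⁰
Q = 8.94×10⁻¹⁰ > Ksp = 8.83×10⁻¹², so the solution is supersaturated and Ag₂CO₃ precipitates.

Yes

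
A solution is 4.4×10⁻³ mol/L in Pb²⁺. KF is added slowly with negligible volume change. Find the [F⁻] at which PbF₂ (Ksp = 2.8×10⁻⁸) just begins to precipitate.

2.5×10⁻³ M

Each salt precipitates once Q = Ksp for that salt.
PbF₂(s) ⇌ Pb²⁺(aq) + 2 F⁻(aq)
Ksp = [Pb²⁺][F⁻]^2 = [F⁻]^2(4.4×10⁻³)
[F⁻]^2 = 2.8×10⁻⁸ / (4.4×10⁻³) = 6.4×10⁻⁶
[F⁻] = 2.5×10⁻³ mol/L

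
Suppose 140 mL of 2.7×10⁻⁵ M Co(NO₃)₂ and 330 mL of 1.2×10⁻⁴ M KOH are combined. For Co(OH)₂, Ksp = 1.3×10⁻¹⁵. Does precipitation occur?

The combined volume is 470 mL.
[Co²⁺] = (2.7×10⁻⁵)(140)/470 = 8.0×10⁻⁶ M
[OH⁻] = (1.2×10⁻⁴)(330)/470 = 8.4×10⁻⁵ M
Q = [Co²⁺][OH⁻]^2 = 5.7×10⁻¹⁴
Because Q > Ksp (5.7×10⁻¹⁴ vs 1.3×10⁻¹⁵), a precipitate of Co(OH)₂ forms.

Yes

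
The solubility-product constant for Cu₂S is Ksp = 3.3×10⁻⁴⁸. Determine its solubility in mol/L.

9.4×10⁻¹⁷ M

Cu₂S(s) ⇌ 2 Cu⁺(aq) + S²⁻(aq)
For each mole of Cu₂S that dissolves per liter, [Cu⁺] = 2s and [S²⁻] = s; let s denote this solubility.
Ksp = [Cu⁺]^2[S²⁻] = (2s)^2 · s = 4s^3
4s^3 = 3.3×10⁻⁴⁸  ⇒  s^3 = 8.3×10⁻⁴⁹
s = (8.3×10⁻⁴⁹)^(1/3) = 9.4×10⁻¹⁷ M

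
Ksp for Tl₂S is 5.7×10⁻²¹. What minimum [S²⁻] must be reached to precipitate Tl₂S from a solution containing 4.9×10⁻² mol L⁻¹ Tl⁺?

2.4×10⁻¹⁸ M

Each salt precipitates once Q = Ksp for that salt.
Tl₂S(s) ⇌ 2 Tl⁺(aq) + S²⁻(aq)
Ksp = [Tl⁺]^2[S²⁻] = [S²⁻](4.9×10⁻²)^2
[S²⁻] = 5.7×10⁻²¹ / (4.9×10⁻²)^2 = 2.4×10⁻¹⁸
[S²⁻] = 2.4×10⁻¹⁸ mol L⁻¹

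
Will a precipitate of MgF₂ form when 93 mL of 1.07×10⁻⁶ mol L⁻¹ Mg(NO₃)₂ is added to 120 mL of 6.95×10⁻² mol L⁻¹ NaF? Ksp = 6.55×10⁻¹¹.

Total volume after mixing = 93 + 120 = 213 mL.
[Mg²⁺] = (1.07×10⁻⁶)(93)/213 = 4.67×10⁻⁷ mol L⁻¹
[F⁻] = (6.95×10⁻²)(120)/213 = 3.92×10⁻² mol L⁻¹
Q = [Mg²⁺][F⁻]^2 = 7.16×10⁻¹⁰
Because Q > Ksp (7.16×10⁻¹⁰ vs 6.55×10⁻¹¹), a precipitate of MgF₂ forms.

Yes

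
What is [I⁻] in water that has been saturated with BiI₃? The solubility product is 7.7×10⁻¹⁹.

3.9×10⁻⁵ M

BiI₃(s) ⇌ Bi³⁺(aq) + 3 I⁻(aq)
Call the molar solubility s, so that [Bi³⁺] = s and [I⁻] = 3s.
Ksp = [Bi³⁺][I⁻]^3 = s · (3s)^3 = 27s^4 = 7.7×10⁻¹⁹
s = 1.3×10⁻⁵ mol/L
[I⁻] = 3s = 3.9×10⁻⁵ mol/L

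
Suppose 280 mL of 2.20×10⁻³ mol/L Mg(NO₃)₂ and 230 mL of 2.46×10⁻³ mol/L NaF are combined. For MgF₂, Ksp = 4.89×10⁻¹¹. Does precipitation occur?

Yes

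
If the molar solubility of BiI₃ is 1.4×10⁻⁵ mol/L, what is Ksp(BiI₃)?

BiI₃(s) ⇌ Bi³⁺(aq) + 3 I⁻(aq)
With molar solubility s: [Bi³⁺] = s, [I⁻] = 3s.
Ksp = [Bi³⁺][I⁻]^3 = s · (3s)^3 = 27s^4
Ksp = 27 × (1.4×10⁻⁵)^4 = 1.0×10⁻¹⁸

Ksp = 1.0×10⁻¹⁸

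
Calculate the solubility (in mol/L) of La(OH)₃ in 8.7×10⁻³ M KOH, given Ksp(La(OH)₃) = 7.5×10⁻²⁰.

La(OH)₃(s) ⇌ La³⁺(aq) + 3 OH⁻(aq)
The solution already contains OH⁻ at 8.7×10⁻³ M. Let s be the molar solubility of La(OH)₃.
[OH⁻] ≈ 8.7×10⁻³ M (common ion dominates); [La³⁺] = s.
Ksp = [La³⁺][OH⁻]^3 = s(8.7×10⁻³)^3
s = 7.5×10⁻²⁰ / (8.7×10⁻³)^3 = 1.1×10⁻¹³
s = 1.1×10⁻¹³ M

1.1×10⁻¹³ M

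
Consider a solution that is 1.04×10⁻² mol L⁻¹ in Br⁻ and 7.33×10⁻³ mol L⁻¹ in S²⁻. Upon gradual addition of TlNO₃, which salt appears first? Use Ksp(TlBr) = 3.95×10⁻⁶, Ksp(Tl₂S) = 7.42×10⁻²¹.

Precipitation begins when Q = Ksp.
For TlBr: [Tl⁺] = (Ksp/[Br⁻]) = 3.80×10⁻⁴ mol L⁻¹
For Tl₂S: [Tl⁺] = (Ksp/[S²⁻])^(1/2) = 1.01×10⁻⁹ mol L⁻¹
Tl₂S requires the lower [Tl⁺], so it precipitates first.

Tl₂S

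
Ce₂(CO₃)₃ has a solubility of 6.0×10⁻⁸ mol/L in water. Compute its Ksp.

Ce₂(CO₃)₃(s) ⇌ 2 Ce³⁺(aq) + 3 CO₃²⁻(aq)
For each mole of Ce₂(CO₃)₃ that dissolves per liter, [Ce³⁺] = 2s and [CO₃²⁻] = 3s; let s denote this solubility.
Ksp = [Ce³⁺]^2[CO₃²⁻]^3 = (2s)^2 · (3s)^3 = 108s^5
Ksp = 108 × (6.0×10⁻⁸)^5 = 8.4×10⁻³⁵

Ksp = 8.4×10⁻³⁵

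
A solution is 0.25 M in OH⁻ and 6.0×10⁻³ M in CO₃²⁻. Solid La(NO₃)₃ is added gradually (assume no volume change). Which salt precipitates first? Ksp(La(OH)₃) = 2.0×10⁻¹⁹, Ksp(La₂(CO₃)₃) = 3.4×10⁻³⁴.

La(OH)₃

The threshold for precipitation is Q = Ksp.
For La(OH)₃: [La³⁺] = (Ksp/[OH⁻]^3) = 1.3×10⁻¹⁷ M
For La₂(CO₃)₃: [La³⁺] = (Ksp/[CO₃²⁻]^3)^(1/2) = 4.0×10⁻¹⁴ M
The smaller threshold [La³⁺] is reached first, so La(OH)₃ precipitates first.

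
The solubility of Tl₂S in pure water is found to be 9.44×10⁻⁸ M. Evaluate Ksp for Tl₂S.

Tl₂S(s) ⇌ 2 Tl⁺(aq) + S²⁻(aq)
With molar solubility s: [Tl⁺] = 2s, [S²⁻] = s.
Ksp = [Tl⁺]^2[S²⁻] = (2s)^2 · s = 4s^3
Ksp = 4 × (9.44×10⁻⁸)^3 = 3.36×10⁻²¹

Ksp = 3.36×10⁻²¹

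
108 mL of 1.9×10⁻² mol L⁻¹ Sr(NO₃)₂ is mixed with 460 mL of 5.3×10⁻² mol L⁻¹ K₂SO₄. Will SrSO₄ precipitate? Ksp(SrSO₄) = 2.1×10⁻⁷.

Total volume after mixing = 108 + 460 = 568 mL.
[Sr²⁺] = (1.9×10⁻²)(108)/568 = 3.6×10⁻³ mol L⁻¹
[SO₄²⁻] = (5.3×10⁻²)(460)/568 = 4.3×10⁻² mol L⁻¹
Q = [Sr²⁺][SO₄²⁻] = 1.6×10⁻⁴
Because Q > Ksp (1.6×10⁻⁴ vs 2.1×10⁻⁷), a precipitate of SrSO₄ forms.

Yes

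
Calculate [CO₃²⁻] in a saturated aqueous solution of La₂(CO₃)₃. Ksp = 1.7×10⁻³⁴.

La₂(CO₃)₃(s) ⇌ 2 La³⁺(aq) + 3 CO₃²⁻(aq)
For each mole of La₂(CO₃)₃ that dissolves per liter, [La³⁺] = 2s and [CO₃²⁻] = 3s; let s denote this solubility.
Ksp = [La³⁺]^2[CO₃²⁻]^3 = (2s)^2 · (3s)^3 = 108s^5 = 1.7×10⁻³⁴
s = 6.9×10⁻⁸ mol L⁻¹
[CO₃²⁻] = 3s = 2.1×10⁻⁷ mol L⁻¹

2.1×10⁻⁷ M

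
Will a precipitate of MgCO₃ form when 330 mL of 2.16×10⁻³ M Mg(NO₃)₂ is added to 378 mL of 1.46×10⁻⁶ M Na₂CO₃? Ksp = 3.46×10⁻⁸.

Total volume after mixing = 330 + 378 = 708 mL.
[Mg²⁺] = (2.16×10⁻³)(330)/708 = 1.01×10⁻³ M
[CO₃²⁻] = (1.46×10⁻⁶)(378)/708 = 7.79×10⁻⁷ M
Q = [Mg²⁺][CO₃²⁻] = 7.85×10⁻¹⁰
Since Q (7.85×10⁻¹⁰) is less than Ksp (3.46×10⁻⁸), no MgCO₃ precipitates.

No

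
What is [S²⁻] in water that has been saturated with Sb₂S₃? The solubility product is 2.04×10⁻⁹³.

Sb₂S₃(s) ⇌ 2 Sb³⁺(aq) + 3 S²⁻(aq)
With molar solubility s: [Sb³⁺] = 2s, [S²⁻] = 3s.
Ksp = [Sb³⁺]^2[S²⁻]^3 = (2s)^2 · (3s)^3 = 108s^5 = 2.04×10⁻⁹³
s = 1.14×10⁻¹⁹ mol/L
[S²⁻] = 3s = 3.41×10⁻¹⁹ mol/L

3.41×10⁻¹⁹ M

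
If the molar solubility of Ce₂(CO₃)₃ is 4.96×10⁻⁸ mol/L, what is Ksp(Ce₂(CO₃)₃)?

Ksp = 3.24×10⁻³⁵

Ce₂(CO₃)₃(s) ⇌ 2 Ce³⁺(aq) + 3 CO₃²⁻(aq)
For each mole of Ce₂(CO₃)₃ that dissolves per liter, [Ce³⁺] = 2s and [CO₃²⁻] = 3s; let s denote this solubility.
Ksp = [Ce³⁺]^2[CO₃²⁻]^3 = (2s)^2 · (3s)^3 = 108s^5
Ksp = 108 × (4.96×10⁻⁸)^5 = 3.24×10⁻³⁵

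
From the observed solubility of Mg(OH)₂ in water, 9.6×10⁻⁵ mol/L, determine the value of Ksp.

Mg(OH)₂(s) ⇌ Mg²⁺(aq) + 2 OH⁻(aq)
With molar solubility s: [Mg²⁺] = s, [OH⁻] = 2s.
Ksp = [Mg²⁺][OH⁻]^2 = s · (2s)^2 = 4s^3
Ksp = 4 × (9.6×10⁻⁵)^3 = 3.5×10⁻¹²

Ksp = 3.5×10⁻¹²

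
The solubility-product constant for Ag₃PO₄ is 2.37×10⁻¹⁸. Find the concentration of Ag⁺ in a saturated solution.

5.16×10⁻⁵ M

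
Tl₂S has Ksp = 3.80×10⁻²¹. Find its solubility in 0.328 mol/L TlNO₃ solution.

3.53×10⁻²⁰ M

Tl₂S(s) ⇌ 2 Tl⁺(aq) + S²⁻(aq)
With Tl⁺ already at 0.328 mol/L and s small, take [Tl⁺] ≈ 0.328 mol/L and [S²⁻] = s.
Ksp = [Tl⁺]^2[S²⁻] = (0.328)^2s
s = 3.80×10⁻²¹ / (0.328)^2 = 3.53×10⁻²⁰
s = 3.53×10⁻²⁰ mol/L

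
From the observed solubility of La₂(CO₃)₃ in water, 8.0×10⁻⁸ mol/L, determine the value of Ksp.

La₂(CO₃)₃(s) ⇌ 2 La³⁺(aq) + 3 CO₃²⁻(aq)
If s mol/L of La₂(CO₃)₃ dissolves, [La³⁺] = 2s and [CO₃²⁻] = 3s.
Ksp = [La³⁺]^2[CO₃²⁻]^3 = (2s)^2 · (3s)^3 = 108s^5
Ksp = 108 × (8.0×10⁻⁸)^5 = 3.5×10⁻³⁴

Ksp = 3.5×10⁻³⁴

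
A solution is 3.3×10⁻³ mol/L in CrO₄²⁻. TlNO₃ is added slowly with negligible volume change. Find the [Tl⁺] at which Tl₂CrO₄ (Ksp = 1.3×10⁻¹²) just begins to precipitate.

2.0×10⁻⁵ M

Precipitation begins when Q = Ksp.
Tl₂CrO₄(s) ⇌ 2 Tl⁺(aq) + CrO₄²⁻(aq)
Ksp = [Tl⁺]^2[CrO₄²⁻] = [Tl⁺]^2(3.3×10⁻³)
[Tl⁺]^2 = 1.3×10⁻¹² / (3.3×10⁻³) = 3.9×10⁻¹⁰
[Tl⁺] = 2.0×10⁻⁵ mol/L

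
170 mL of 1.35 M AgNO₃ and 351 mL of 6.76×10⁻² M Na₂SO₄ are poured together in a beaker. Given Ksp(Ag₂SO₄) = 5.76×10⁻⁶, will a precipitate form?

Yes

After mixing, V = 170 mL + 351 mL = 521 mL.
[Ag⁺] = (1.35)(170)/521 = 0.440 M
[SO₄²⁻] = (6.76×10⁻²)(351)/521 = 4.55×10⁻² M
Q = [Ag⁺]^2[SO₄²⁻] = 8.84×10⁻³
Because Q > Ksp (8.84×10⁻³ vs 5.76×10⁻⁶), a precipitate of Ag₂SO₄ forms.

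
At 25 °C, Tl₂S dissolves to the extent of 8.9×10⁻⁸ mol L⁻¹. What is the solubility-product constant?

Ksp = 2.8×10⁻²¹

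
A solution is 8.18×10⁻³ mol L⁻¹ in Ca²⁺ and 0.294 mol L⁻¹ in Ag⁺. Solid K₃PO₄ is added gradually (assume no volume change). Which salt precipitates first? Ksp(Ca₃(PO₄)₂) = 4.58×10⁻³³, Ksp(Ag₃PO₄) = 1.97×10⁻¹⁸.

Ag₃PO₄

Each salt precipitates once Q = Ksp for that salt.
For Ca₃(PO₄)₂: [PO₄³⁻] = (Ksp/[Ca²⁺]^3)^(1/2) = 9.15×10⁻¹⁴ mol L⁻¹
For Ag₃PO₄: [PO₄³⁻] = (Ksp/[Ag⁺]^3) = 7.75×10⁻¹⁷ mol L⁻¹
Ag₃PO₄ requires the lower [PO₄³⁻], so it precipitates first.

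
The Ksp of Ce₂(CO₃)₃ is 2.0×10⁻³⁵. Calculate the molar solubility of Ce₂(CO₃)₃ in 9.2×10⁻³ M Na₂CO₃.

2.5×10⁻¹⁵ M

Ce₂(CO₃)₃(s) ⇌ 2 Ce³⁺(aq) + 3 CO₃²⁻(aq)
CO₃²⁻ is already present at 9.2×10⁻³ M. If s mol/L of Ce₂(CO₃)₃ dissolves, [Ce³⁺] = 2s while [CO₃²⁻] ≈ 9.2×10⁻³ M.
Ksp = [Ce³⁺]^2[CO₃²⁻]^3 = (2s)^2(9.2×10⁻³)^3
(2s)^2 = 2.0×10⁻³⁵ / (9.2×10⁻³)^3 = 2.6×10⁻²⁹
s = 2.5×10⁻¹⁵ M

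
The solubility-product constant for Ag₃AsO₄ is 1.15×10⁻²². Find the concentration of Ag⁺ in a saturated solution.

Ag₃AsO₄(s) ⇌ 3 Ag⁺(aq) + AsO₄³⁻(aq)
For each mole of Ag₃AsO₄ that dissolves per liter, [Ag⁺] = 3s and [AsO₄³⁻] = s; let s denote this solubility.
Ksp = [Ag⁺]^3[AsO₄³⁻] = (3s)^3 · s = 27s^4 = 1.15×10⁻²²
s = 1.44×10⁻⁶ M
[Ag⁺] = 3s = 4.31×10⁻⁶ M

4.31×10⁻⁶ M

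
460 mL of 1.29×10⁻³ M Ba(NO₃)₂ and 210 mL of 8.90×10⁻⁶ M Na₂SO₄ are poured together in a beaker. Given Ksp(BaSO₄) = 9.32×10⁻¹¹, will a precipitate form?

Yes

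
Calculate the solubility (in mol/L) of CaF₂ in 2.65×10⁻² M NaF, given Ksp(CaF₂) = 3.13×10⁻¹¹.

CaF₂(s) ⇌ Ca²⁺(aq) + 2 F⁻(aq)
F⁻ is already present at 2.65×10⁻² M. If s mol/L of CaF₂ dissolves, [Ca²⁺] = s while [F⁻] ≈ 2.65×10⁻² M.
Ksp = [Ca²⁺][F⁻]^2 = s(2.65×10⁻²)^2
s = 3.13×10⁻¹¹ / (2.65×10⁻²)^2 = 4.46×10⁻⁸
s = 4.46×10⁻⁸ M

4.46×10⁻⁸ M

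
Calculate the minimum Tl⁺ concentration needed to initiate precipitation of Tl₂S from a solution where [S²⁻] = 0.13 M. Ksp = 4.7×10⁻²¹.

Each salt precipitates once Q = Ksp for that salt.
Tl₂S(s) ⇌ 2 Tl⁺(aq) + S²⁻(aq)
Ksp = [Tl⁺]^2[S²⁻] = [Tl⁺]^2(0.13)
[Tl⁺]^2 = 4.7×10⁻²¹ / (0.13) = 3.6×10⁻²⁰
[Tl⁺] = 1.9×10⁻¹⁰ M

1.9×10⁻¹⁰ M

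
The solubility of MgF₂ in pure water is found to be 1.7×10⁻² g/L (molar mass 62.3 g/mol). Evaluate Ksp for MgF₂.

Ksp = 8.1×10⁻¹¹

Convert to molarity: s = 1.7×10⁻² / 62.3 = 2.729×10⁻⁴ mol/L
MgF₂(s) ⇌ Mg²⁺(aq) + 2 F⁻(aq)
For each mole of MgF₂ that dissolves per liter, [Mg²⁺] = s and [F⁻] = 2s; let s denote this solubility.
Ksp = [Mg²⁺][F⁻]^2 = s · (2s)^2 = 4s^3
Ksp = 4 × (2.729×10⁻⁴)^3 = 8.1×10⁻¹¹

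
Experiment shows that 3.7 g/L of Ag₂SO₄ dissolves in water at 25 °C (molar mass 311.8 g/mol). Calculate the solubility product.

Ksp = 6.7×10⁻⁶

s = (3.7 g L⁻¹)/(311.8 g mol⁻¹) = 1.187×10⁻² M
Ag₂SO₄(s) ⇌ 2 Ag⁺(aq) + SO₄²⁻(aq)
With molar solubility s: [Ag⁺] = 2s, [SO₄²⁻] = s.
Ksp = [Ag⁺]^2[SO₄²⁻] = (2s)^2 · s = 4s^3
Ksp = 4 × (1.187×10⁻²)^3 = 6.7×10⁻⁶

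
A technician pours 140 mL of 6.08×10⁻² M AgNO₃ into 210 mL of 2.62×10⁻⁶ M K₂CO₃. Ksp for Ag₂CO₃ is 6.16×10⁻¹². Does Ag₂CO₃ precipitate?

Yes

Total volume after mixing = 140 + 210 = 350 mL.
[Ag⁺] = (6.08×10⁻²)(140)/350 = 2.43×10⁻² M
[CO₃²⁻] = (2.62×10⁻⁶)(210)/350 = 1.57×10⁻⁶ M
Q = [Ag⁺]^2[CO₃²⁻] = 9.30×10⁻¹⁰
Q = 9.30×10⁻¹⁰ > Ksp = 6.16×10⁻¹², so the solution is supersaturated and Ag₂CO₃ precipitates.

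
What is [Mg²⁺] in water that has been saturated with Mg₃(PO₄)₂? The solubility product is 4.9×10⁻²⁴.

2.6×10⁻⁵ M

Mg₃(PO₄)₂(s) ⇌ 3 Mg²⁺(aq) + 2 PO₄³⁻(aq)
For each mole of Mg₃(PO₄)₂ that dissolves per liter, [Mg²⁺] = 3s and [PO₄³⁻] = 2s; let s denote this solubility.
Ksp = [Mg²⁺]^3[PO₄³⁻]^2 = (3s)^3 · (2s)^2 = 108s^5 = 4.9×10⁻²⁴
s = 8.5×10⁻⁶ mol/L
[Mg²⁺] = 3s = 2.6×10⁻⁵ mol/L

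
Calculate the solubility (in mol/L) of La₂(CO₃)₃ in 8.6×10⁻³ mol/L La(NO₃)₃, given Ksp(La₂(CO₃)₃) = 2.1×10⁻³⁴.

4.7×10⁻¹¹ M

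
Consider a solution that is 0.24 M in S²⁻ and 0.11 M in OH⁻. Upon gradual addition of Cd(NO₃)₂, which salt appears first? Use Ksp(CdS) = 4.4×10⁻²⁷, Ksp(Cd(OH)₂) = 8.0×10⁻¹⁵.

CdS

Precipitation begins when Q = Ksp.
For CdS: [Cd²⁺] = (Ksp/[S²⁻]) = 1.8×10⁻²⁶ M
For Cd(OH)₂: [Cd²⁺] = (Ksp/[OH⁻]^2) = 6.6×10⁻¹³ M
Since CdS needs less Cd²⁺ to reach saturation, it precipitates first.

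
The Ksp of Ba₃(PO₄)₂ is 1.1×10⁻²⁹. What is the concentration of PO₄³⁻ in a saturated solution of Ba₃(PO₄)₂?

1.3×10⁻⁶ M

Ba₃(PO₄)₂(s) ⇌ 3 Ba²⁺(aq) + 2 PO₄³⁻(aq)
Let s be the molar solubility. Then [Ba²⁺] = 3s and [PO₄³⁻] = 2s.
Ksp = [Ba²⁺]^3[PO₄³⁻]^2 = (3s)^3 · (2s)^2 = 108s^5 = 1.1×10⁻²⁹
s = 6.3×10⁻⁷ M
[PO₄³⁻] = 2s = 1.3×10⁻⁶ M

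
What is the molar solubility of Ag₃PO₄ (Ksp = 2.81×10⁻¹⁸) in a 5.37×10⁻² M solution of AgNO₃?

Ag₃PO₄(s) ⇌ 3 Ag⁺(aq) + PO₄³⁻(aq)
Ag⁺ is already present at 5.37×10⁻² M. If s mol/L of Ag₃PO₄ dissolves, [PO₄³⁻] = s while [Ag⁺] ≈ 5.37×10⁻² M.
Ksp = [Ag⁺]^3[PO₄³⁻] = (5.37×10⁻²)^3s
s = 2.81×10⁻¹⁸ / (5.37×10⁻²)^3 = 1.81×10⁻¹⁴
s = 1.81×10⁻¹⁴ M

1.81×10⁻¹⁴ M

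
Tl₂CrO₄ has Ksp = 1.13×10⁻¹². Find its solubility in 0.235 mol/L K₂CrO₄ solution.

1.10×10⁻⁶ M

Tl₂CrO₄(s) ⇌ 2 Tl⁺(aq) + CrO₄²⁻(aq)
The solution already contains CrO₄²⁻ at 0.235 mol/L. Let s be the molar solubility of Tl₂CrO₄.
[CrO₄²⁻] ≈ 0.235 mol/L (common ion dominates); [Tl⁺] = 2s.
Ksp = [Tl⁺]^2[CrO₄²⁻] = (2s)^2(0.235)
(2s)^2 = 1.13×10⁻¹² / (0.235) = 4.81×10⁻¹²
s = 1.10×10⁻⁶ mol/L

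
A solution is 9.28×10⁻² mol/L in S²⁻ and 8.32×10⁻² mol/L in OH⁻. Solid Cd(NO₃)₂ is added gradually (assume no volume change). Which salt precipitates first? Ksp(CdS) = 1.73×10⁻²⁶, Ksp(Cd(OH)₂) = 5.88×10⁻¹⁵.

CdS

Each salt precipitates once Q = Ksp for that salt.
For CdS: [Cd²⁺] = (Ksp/[S²⁻]) = 1.86×10⁻²⁵ mol/L
For Cd(OH)₂: [Cd²⁺] = (Ksp/[OH⁻]^2) = 8.49×10⁻¹³ mol/L
The smaller threshold [Cd²⁺] is reached first, so CdS precipitates first.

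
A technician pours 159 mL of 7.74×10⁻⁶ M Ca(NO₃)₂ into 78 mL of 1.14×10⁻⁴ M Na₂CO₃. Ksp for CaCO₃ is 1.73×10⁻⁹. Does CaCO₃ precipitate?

No

The combined volume is 237 mL.
[Ca²⁺] = (7.74×10⁻⁶)(159)/237 = 5.19×10⁻⁶ M
[CO₃²⁻] = (1.14×10⁻⁴)(78)/237 = 3.75×10⁻⁵ M
Q = [Ca²⁺][CO₃²⁻] = 1.95×10⁻¹⁰
Q < Ksp (1.95×10⁻¹⁰ vs 1.73×10⁻⁹); the solution remains unsaturated and no precipitate forms.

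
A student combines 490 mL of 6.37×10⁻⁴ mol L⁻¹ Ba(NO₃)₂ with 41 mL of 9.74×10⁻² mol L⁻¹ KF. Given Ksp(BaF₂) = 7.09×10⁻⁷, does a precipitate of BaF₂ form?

No

Total volume after mixing = 490 + 41 = 531 mL.
[Ba²⁺] = (6.37×10⁻⁴)(490)/531 = 5.88×10⁻⁴ mol L⁻¹
[F⁻] = (9.74×10⁻²)(41)/531 = 7.52×10⁻³ mol L⁻¹
Q = [Ba²⁺][F⁻]^2 = 3.32×10⁻⁸
Since Q (3.32×10⁻⁸) is less than Ksp (7.09×10⁻⁷), no BaF₂ precipitates.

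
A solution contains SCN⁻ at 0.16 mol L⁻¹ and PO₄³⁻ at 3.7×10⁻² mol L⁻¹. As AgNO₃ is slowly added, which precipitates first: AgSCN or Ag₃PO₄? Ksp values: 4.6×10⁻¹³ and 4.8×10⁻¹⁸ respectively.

AgSCN

Precipitation of each salt begins when its ion product equals Ksp.
For AgSCN: [Ag⁺] = (Ksp/[SCN⁻]) = 2.9×10⁻¹² mol L⁻¹
For Ag₃PO₄: [Ag⁺] = (Ksp/[PO₄³⁻])^(1/3) = 5.1×10⁻⁶ mol L⁻¹
AgSCN requires the lower [Ag⁺], so it precipitates first.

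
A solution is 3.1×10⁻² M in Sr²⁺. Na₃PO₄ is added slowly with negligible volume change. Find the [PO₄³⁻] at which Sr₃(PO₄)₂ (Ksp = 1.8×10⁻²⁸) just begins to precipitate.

2.5×10⁻¹² M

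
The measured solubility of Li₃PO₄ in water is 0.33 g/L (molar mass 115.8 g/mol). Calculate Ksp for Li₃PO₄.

Convert to molarity: s = 0.33 / 115.8 = 2.850×10⁻³ mol/L
Li₃PO₄(s) ⇌ 3 Li⁺(aq) + PO₄³⁻(aq)
For each mole of Li₃PO₄ that dissolves per liter, [Li⁺] = 3s and [PO₄³⁻] = s; let s denote this solubility.
Ksp = [Li⁺]^3[PO₄³⁻] = (3s)^3 · s = 27s^4
Ksp = 27 × (2.850×10⁻³)^4 = 1.8×10⁻⁹

Ksp = 1.8×10⁻⁹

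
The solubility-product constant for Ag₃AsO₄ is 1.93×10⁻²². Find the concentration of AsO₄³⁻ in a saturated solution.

1.64×10⁻⁶ M

Ag₃AsO₄(s) ⇌ 3 Ag⁺(aq) + AsO₄³⁻(aq)
For each mole of Ag₃AsO₄ that dissolves per liter, [Ag⁺] = 3s and [AsO₄³⁻] = s; let s denote this solubility.
Ksp = [Ag⁺]^3[AsO₄³⁻] = (3s)^3 · s = 27s^4 = 1.93×10⁻²²
s = 1.64×10⁻⁶ mol L⁻¹
[AsO₄³⁻] = s = 1.64×10⁻⁶ mol L⁻¹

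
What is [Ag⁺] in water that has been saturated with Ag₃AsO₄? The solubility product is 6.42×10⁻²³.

3.73×10⁻⁶ M

Ag₃AsO₄(s) ⇌ 3 Ag⁺(aq) + AsO₄³⁻(aq)
Let s be the molar solubility. Then [Ag⁺] = 3s and [AsO₄³⁻] = s.
Ksp = [Ag⁺]^3[AsO₄³⁻] = (3s)^3 · s = 27s^4 = 6.42×10⁻²³
s = 1.24×10⁻⁶ mol/L
[Ag⁺] = 3s = 3.73×10⁻⁶ mol/L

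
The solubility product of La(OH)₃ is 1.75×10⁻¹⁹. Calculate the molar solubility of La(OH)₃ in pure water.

La(OH)₃(s) ⇌ La³⁺(aq) + 3 OH⁻(aq)
Call the molar solubility s, so that [La³⁺] = s and [OH⁻] = 3s.
Ksp = [La³⁺][OH⁻]^3 = s · (3s)^3 = 27s^4
27s^4 = 1.75×10⁻¹⁹  ⇒  s^4 = 6.48×10⁻²¹
s = (6.48×10⁻²¹)^(1/4) = 8.97×10⁻⁶ mol/L

8.97×10⁻⁶ M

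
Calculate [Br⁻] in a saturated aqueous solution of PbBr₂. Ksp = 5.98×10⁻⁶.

2.29×10⁻² M

PbBr₂(s) ⇌ Pb²⁺(aq) + 2 Br⁻(aq)
Call the molar solubility s, so that [Pb²⁺] = s and [Br⁻] = 2s.
Ksp = [Pb²⁺][Br⁻]^2 = s · (2s)^2 = 4s^3 = 5.98×10⁻⁶
s = 1.14×10⁻² M
[Br⁻] = 2s = 2.29×10⁻² M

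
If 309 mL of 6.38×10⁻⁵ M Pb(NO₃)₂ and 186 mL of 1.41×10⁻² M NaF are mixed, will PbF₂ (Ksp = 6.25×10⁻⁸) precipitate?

Total volume after mixing = 309 + 186 = 495 mL.
[Pb²⁺] = (6.38×10⁻⁵)(309)/495 = 3.98×10⁻⁵ M
[F⁻] = (1.41×10⁻²)(186)/495 = 5.30×10⁻³ M
Q = [Pb²⁺][F⁻]^2 = 1.12×10⁻⁹
Q = 1.12×10⁻⁹ < Ksp = 6.25×10⁻⁸, so the solution is unsaturated and no precipitate forms.

No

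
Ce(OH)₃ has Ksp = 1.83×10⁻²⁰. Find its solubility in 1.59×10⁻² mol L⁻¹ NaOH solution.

4.55×10⁻¹⁵ M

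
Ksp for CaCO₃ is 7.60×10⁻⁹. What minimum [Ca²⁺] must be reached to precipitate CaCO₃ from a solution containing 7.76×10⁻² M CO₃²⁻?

9.79×10⁻⁸ M

The threshold for precipitation is Q = Ksp.
CaCO₃(s) ⇌ Ca²⁺(aq) + CO₃²⁻(aq)
Ksp = [Ca²⁺][CO₃²⁻] = [Ca²⁺](7.76×10⁻²)
[Ca²⁺] = 7.60×10⁻⁹ / (7.76×10⁻²) = 9.79×10⁻⁸
[Ca²⁺] = 9.79×10⁻⁸ M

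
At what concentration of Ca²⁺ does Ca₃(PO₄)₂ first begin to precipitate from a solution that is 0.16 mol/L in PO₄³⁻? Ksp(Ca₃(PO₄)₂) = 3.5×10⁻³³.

Precipitation begins when Q = Ksp.
Ca₃(PO₄)₂(s) ⇌ 3 Ca²⁺(aq) + 2 PO₄³⁻(aq)
Ksp = [Ca²⁺]^3[PO₄³⁻]^2 = [Ca²⁺]^3(0.16)^2
[Ca²⁺]^3 = 3.5×10⁻³³ / (0.16)^2 = 1.4×10⁻³¹
[Ca²⁺] = 5.2×10⁻¹¹ mol/L

5.2×10⁻¹¹ M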